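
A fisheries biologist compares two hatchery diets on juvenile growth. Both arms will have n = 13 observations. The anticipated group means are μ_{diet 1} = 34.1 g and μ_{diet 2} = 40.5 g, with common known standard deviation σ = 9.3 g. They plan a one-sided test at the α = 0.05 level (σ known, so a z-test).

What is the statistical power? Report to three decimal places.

Standardized effect: d = |μ_{diet 1} − μ_{diet 2}| / σ = |34.1 − 40.5| / 9.3 = 0.6882
Noncentrality parameter: δ = d·√(n/2) = 0.6882 × √(13/2) = 1.7545
Critical value for a one-sided test at α = 0.05: z_α = 1.645.
Power = Φ(δ − 1.645) = Φ(0.110) = 0.5437.

Power ≈ 0.544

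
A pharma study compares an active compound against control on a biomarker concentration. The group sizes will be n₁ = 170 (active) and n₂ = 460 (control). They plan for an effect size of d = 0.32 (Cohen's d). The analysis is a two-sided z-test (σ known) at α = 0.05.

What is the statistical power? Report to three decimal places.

Noncentrality parameter: δ = d / √(1/n₁ + 1/n₂) = 0.32 / √(1/170 + 1/460) = 3.5652
Two-sided α = 0.05 → critical value z_{0.025} = 1.960.
Power = Φ(δ − 1.960) + Φ(−δ − 1.960) = Φ(1.605) + Φ(-5.525) = 0.9458 + 0.0000 = 0.9458.

Power ≈ 0.946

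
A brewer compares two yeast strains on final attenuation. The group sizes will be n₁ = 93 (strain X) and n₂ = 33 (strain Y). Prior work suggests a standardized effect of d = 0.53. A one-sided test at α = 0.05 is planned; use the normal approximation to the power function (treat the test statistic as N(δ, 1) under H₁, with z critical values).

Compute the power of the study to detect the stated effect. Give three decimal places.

Power ≈ 0.834

Noncentrality parameter: δ = d / √(1/n₁ + 1/n₂) = 0.53 / √(1/93 + 1/33) = 2.6157
Critical value for a one-sided test at α = 0.05: z_α = 1.645.
Power = P(Z > 1.645 − δ) = Φ(0.971) = 0.8342.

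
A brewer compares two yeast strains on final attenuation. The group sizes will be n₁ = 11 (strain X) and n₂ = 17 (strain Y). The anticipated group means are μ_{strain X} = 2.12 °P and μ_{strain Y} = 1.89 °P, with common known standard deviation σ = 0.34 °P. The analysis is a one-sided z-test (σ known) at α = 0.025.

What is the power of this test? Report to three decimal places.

Power ≈ 0.416

Standardized effect: d = |μ_{strain X} − μ_{strain Y}| / σ = |2.12 − 1.89| / 0.34 = 0.6765
Noncentrality parameter: δ = d / √(1/n₁ + 1/n₂) = 0.6765 / √(1/11 + 1/17) = 1.7482
Critical value for a one-sided test at α = 0.025: z_α = 1.960.
Power = Φ(δ − 1.960) = Φ(-0.212) = 0.4161.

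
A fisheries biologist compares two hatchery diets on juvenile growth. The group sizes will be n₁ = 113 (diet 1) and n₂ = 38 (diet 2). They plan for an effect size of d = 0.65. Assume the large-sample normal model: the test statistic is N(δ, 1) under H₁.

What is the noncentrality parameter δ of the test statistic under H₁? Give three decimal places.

δ ≈ 3.466

δ = d / √(1/n₁ + 1/n₂) = 0.65 / √(1/113 + 1/38) = 3.4662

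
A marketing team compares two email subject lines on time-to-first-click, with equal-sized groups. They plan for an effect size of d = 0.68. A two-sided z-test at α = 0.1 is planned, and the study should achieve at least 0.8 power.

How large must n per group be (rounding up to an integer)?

For power 0.8 need Φ(δ − z_{0.05}) = 0.8, so δ = z_{0.05} + z_{0.20} = 1.645 + 0.842 = 2.486.
(The Φ(−δ − z_{α/2}) term is vanishingly small for δ > 0 and is dropped in the standard sample-size formula.)
δ = d·√(n/2) ⇒ n = 2(δ/d)² = 2 × (2.486 / 0.68)² = 26.74.
Round up to the next whole unit.

n = 27 per group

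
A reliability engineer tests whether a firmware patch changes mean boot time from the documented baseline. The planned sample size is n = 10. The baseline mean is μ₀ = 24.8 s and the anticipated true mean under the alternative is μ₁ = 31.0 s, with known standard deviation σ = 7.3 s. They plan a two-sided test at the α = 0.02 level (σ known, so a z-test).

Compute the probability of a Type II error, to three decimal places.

Standardized effect: d = |μ₁ − μ₀| / σ = |31.0 − 24.8| / 7.3 = 0.8493
Noncentrality parameter: δ = d·√n = 0.8493 × √10 = 2.6858
Critical value for a two-sided test at α = 0.02: z_{α/2} = 2.326.
Power = Φ(δ − 2.326) + Φ(−δ − 2.326) = Φ(0.359) + Φ(-5.012) = 0.6404 + 0.0000 = 0.6404.
Type II error: β = 1 − power = 1 − 0.6404 = 0.3596.

β ≈ 0.360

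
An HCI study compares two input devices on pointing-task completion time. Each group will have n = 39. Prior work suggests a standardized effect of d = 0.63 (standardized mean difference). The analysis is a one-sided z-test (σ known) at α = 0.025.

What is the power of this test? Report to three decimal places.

Power ≈ 0.794

Noncentrality parameter: δ = d·√(n/2) = 0.63 × √(39/2) = 2.7820
One-sided α = 0.025 → critical value z_{0.025} = 1.960.
Power = P(Z > 1.960 − δ) = Φ(0.822) = 0.7945.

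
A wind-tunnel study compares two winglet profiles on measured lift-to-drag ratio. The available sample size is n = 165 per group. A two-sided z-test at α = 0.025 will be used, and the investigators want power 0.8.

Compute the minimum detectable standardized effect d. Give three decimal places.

d ≈ 0.339

Required noncentrality: δ = z_{0.0125} + z_{0.20} = 2.241 + 0.842 = 3.083.
(Lower-tail contribution to power is negligible for δ > 0.)
δ = d·√(n/2) ⇒ d = δ/√(n/2) = 3.083/√(165/2) = 0.3394.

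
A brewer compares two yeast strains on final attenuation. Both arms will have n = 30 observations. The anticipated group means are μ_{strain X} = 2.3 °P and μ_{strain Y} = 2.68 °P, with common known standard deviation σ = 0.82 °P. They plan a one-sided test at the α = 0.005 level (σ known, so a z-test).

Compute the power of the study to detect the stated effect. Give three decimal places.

Power ≈ 0.217

Standardized effect: d = |μ_{strain X} − μ_{strain Y}| / σ = |2.3 − 2.68| / 0.82 = 0.4634
Noncentrality parameter: δ = d·√(n/2) = 0.4634 × √(30/2) = 1.7948
Critical value for a one-sided test at α = 0.005: z_α = 2.576.
Power = Φ(δ − 2.576) = Φ(-0.781) = 0.2174.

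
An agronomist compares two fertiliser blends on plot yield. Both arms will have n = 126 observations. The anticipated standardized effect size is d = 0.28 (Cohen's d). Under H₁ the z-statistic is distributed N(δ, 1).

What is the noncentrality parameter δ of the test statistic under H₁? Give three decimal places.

δ = d·√(n/2) = 0.28 × √(126/2) = 2.2224

δ ≈ 2.222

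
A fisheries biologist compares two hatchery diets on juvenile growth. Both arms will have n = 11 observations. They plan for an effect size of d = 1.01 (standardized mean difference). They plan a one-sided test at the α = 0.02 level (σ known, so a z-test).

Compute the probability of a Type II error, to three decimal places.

β ≈ 0.376

Noncentrality parameter: λ = d·√(n/2) = 1.01 × √(11/2) = 2.3687
Critical value for a one-sided test at α = 0.02: z_α = 2.054.
Power = P(Z > 2.054 − λ) = Φ(0.315) = 0.6236.
Type II error: β = 1 − power = 1 − 0.6236 = 0.3764.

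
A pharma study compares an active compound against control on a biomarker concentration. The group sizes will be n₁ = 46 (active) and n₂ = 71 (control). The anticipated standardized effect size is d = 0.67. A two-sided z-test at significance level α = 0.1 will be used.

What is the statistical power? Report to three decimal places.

Noncentrality parameter: δ = d / √(1/n₁ + 1/n₂) = 0.67 / √(1/46 + 1/71) = 3.5399
Critical value for a two-sided test at α = 0.1: z_{α/2} = 1.645.
Power = Φ(δ − 1.645) + Φ(−δ − 1.645) = Φ(1.895) + Φ(-5.185) = 0.9710 + 0.0000 = 0.9710.

Power ≈ 0.971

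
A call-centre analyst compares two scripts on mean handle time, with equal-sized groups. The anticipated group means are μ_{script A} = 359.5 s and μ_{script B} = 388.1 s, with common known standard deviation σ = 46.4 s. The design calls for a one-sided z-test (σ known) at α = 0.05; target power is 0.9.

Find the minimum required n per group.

Standardized effect: d = |μ_{script A} − μ_{script B}| / σ = |359.5 − 388.1| / 46.4 = 0.6164
For power 0.9 need Φ(δ − z_{0.05}) = 0.9, so δ = z_{0.05} + z_{0.10} = 1.645 + 1.282 = 2.926.
δ = d·√(n/2) ⇒ n = 2(δ/d)² = 2 × (2.926 / 0.6164)² = 45.08.
Rounding up, n = 46 per group.

n = 46 per group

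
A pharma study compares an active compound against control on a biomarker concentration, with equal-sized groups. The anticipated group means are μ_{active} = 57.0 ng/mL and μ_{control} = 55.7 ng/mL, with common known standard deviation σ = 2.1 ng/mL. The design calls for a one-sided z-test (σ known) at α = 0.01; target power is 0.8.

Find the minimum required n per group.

Standardized effect: d = |μ_{active} − μ_{control}| / σ = |57.0 − 55.7| / 2.1 = 0.6190
Set Φ(δ − 2.326) = 0.8; then δ − 2.326 = Φ⁻¹(0.8) = 0.842, giving δ = 3.168.
δ = d·√(n/2) ⇒ n = 2(δ/d)² = 2 × (3.168 / 0.6190)² = 52.38.
Rounding up, n = 53 per group.

n = 53 per group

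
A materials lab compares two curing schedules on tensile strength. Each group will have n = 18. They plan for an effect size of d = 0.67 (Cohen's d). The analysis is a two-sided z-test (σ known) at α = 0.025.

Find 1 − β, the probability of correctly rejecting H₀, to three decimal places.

Noncentrality parameter: δ = d·√(n/2) = 0.67 × √(18/2) = 2.0100
Two-sided α = 0.025 → critical value z_{0.0125} = 2.241.
Power = Φ(δ − 2.241) + Φ(−δ − 2.241) = Φ(-0.231) + Φ(-4.251) = 0.4085 + 0.0000 = 0.4085.

Power ≈ 0.409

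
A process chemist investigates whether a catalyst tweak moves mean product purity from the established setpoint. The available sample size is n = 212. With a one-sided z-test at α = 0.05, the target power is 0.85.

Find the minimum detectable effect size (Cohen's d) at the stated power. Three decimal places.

Need Φ(δ − 1.645) = 0.85, so δ = 1.645 + 1.036 = 2.681.
δ = d·√n ⇒ d = δ/√n = 2.681/√212 = 0.1842.

d ≈ 0.184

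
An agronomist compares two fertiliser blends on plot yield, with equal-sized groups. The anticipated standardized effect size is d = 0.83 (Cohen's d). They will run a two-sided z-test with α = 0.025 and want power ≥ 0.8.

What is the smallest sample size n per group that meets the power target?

Set Φ(δ − 2.241) = 0.8; then δ − 2.241 = Φ⁻¹(0.8) = 0.842, giving δ = 3.083.
(The Φ(−δ − z_{α/2}) term is vanishingly small for δ > 0 and is dropped in the standard sample-size formula.)
δ = d·√(n/2) ⇒ n = 2(δ/d)² = 2 × (3.083 / 0.83)² = 27.59.
Rounding up, n = 28 per group.

n = 28 per group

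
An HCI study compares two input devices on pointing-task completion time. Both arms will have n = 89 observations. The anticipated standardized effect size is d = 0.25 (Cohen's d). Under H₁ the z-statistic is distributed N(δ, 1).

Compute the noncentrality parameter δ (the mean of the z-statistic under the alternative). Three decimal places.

δ = d·√(n/2) = 0.25 × √(89/2) = 1.6677

δ ≈ 1.668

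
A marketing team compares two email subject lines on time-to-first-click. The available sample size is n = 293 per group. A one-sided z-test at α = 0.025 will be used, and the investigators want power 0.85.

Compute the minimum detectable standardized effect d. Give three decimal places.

Required noncentrality: δ = z_{0.025} + z_{0.15} = 1.960 + 1.036 = 2.996.
δ = d·√(n/2) ⇒ d = δ/√(n/2) = 2.996/√(293/2) = 0.2476.

d ≈ 0.248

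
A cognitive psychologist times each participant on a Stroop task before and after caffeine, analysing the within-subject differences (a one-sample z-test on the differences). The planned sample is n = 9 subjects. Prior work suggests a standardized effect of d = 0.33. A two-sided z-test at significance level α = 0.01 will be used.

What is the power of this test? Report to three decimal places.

Power ≈ 0.057

Noncentrality parameter: δ = d·√n = 0.33 × √9 = 0.9900
Critical value for a two-sided test at α = 0.01: z_{α/2} = 2.576.
Power = Φ(δ − 2.576) + Φ(−δ − 2.576) = Φ(-1.586) + Φ(-3.566) = 0.0564 + 0.0002 = 0.0566.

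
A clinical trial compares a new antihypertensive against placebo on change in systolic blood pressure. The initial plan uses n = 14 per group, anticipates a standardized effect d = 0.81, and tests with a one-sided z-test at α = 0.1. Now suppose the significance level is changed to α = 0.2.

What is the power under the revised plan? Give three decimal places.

δ = d·√(n/2) = 0.81 × √(14/2) = 2.1431 (unchanged). New critical value: z_{0.2} = 0.842.
Revised power = Φ(δ − 0.842) = Φ(1.301) = 0.9034.

Power ≈ 0.903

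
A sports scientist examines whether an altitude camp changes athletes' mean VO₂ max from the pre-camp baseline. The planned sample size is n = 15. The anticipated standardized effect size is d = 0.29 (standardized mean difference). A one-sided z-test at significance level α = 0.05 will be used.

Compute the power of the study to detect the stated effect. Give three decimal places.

Power ≈ 0.301

Noncentrality parameter: δ = d·√n = 0.29 × √15 = 1.1232
Critical value for a one-sided test at α = 0.05: z_α = 1.645.
Power = Φ(δ − 1.645) = Φ(-0.522) = 0.3009.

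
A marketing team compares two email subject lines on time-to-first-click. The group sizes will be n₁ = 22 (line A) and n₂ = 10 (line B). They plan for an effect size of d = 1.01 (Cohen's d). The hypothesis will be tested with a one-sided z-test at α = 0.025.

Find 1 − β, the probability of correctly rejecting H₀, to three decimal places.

Power ≈ 0.754

Noncentrality parameter: δ = d / √(1/n₁ + 1/n₂) = 1.01 / √(1/22 + 1/10) = 2.6482
One-sided α = 0.025 → critical value z_{0.025} = 1.960.
Power = Φ(δ − 1.960) = Φ(0.688) = 0.7544.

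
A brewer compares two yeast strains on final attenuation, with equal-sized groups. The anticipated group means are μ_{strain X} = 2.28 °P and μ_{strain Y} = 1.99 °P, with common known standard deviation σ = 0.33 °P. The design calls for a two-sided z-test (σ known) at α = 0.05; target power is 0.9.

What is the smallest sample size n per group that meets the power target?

n = 28 per group

Standardized effect: d = |μ_{strain X} − μ_{strain Y}| / σ = |2.28 − 1.99| / 0.33 = 0.8788
Set Φ(δ − 1.960) = 0.9; then δ − 1.960 = Φ⁻¹(0.9) = 1.282, giving δ = 3.242.
(Ignoring the negligible lower-tail rejection probability gives the usual closed-form inversion.)
δ = d·√(n/2) ⇒ n = 2(δ/d)² = 2 × (3.242 / 0.8788)² = 27.21.
Round up to the next whole unit.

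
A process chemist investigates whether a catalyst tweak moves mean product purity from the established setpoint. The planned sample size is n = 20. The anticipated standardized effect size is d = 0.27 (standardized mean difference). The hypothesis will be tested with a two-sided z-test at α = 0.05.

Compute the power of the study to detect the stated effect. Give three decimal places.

Power ≈ 0.227

Noncentrality parameter: δ = d·√n = 0.27 × √20 = 1.2075
Critical value for a two-sided test at α = 0.05: z_{α/2} = 1.960.
Power = Φ(δ − 1.960) + Φ(−δ − 1.960) = Φ(-0.752) + Φ(-3.167) = 0.2259 + 0.0008 = 0.2266.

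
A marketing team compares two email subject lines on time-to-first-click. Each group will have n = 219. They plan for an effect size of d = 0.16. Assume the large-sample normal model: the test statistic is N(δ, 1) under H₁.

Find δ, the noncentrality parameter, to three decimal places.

δ = d·√(n/2) = 0.16 × √(219/2) = 1.6743

δ ≈ 1.674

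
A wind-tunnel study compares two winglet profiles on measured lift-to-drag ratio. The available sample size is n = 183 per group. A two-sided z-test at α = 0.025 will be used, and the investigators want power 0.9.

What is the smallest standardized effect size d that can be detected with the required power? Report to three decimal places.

d ≈ 0.368

Required noncentrality: δ = z_{0.0125} + z_{0.10} = 2.241 + 1.282 = 3.523.
(Lower-tail contribution to power is negligible for δ > 0.)
δ = d·√(n/2) ⇒ d = δ/√(n/2) = 3.523/√(183/2) = 0.3683.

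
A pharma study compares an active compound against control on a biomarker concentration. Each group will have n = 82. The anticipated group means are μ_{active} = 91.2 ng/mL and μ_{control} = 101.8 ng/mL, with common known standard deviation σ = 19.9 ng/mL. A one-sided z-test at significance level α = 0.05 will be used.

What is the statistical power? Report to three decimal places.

Power ≈ 0.961

Standardized effect: d = |μ_{active} − μ_{control}| / σ = |91.2 − 101.8| / 19.9 = 0.5327
Noncentrality parameter: δ = d·√(n/2) = 0.5327 × √(82/2) = 3.4107
One-sided α = 0.05 → critical value z_{0.05} = 1.645.
Power = Φ(δ − 1.645) = Φ(1.766) = 0.9613.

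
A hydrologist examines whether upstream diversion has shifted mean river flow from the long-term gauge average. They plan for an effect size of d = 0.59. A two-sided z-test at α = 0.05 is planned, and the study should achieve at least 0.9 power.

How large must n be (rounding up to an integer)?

n = 31

For power 0.9 need Φ(δ − z_{0.025}) = 0.9, so δ = z_{0.025} + z_{0.10} = 1.960 + 1.282 = 3.242.
(The Φ(−δ − z_{α/2}) term is vanishingly small for δ > 0 and is dropped in the standard sample-size formula.)
δ = d·√n ⇒ n = (δ/d)² = (3.242 / 0.59)² = 30.19.
Rounding up, n = 31.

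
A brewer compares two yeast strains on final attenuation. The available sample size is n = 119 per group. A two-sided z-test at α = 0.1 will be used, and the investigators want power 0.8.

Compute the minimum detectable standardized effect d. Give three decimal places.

d ≈ 0.322

Required noncentrality: δ = z_{0.05} + z_{0.20} = 1.645 + 0.842 = 2.486.
(Lower-tail contribution to power is negligible for δ > 0.)
δ = d·√(n/2) ⇒ d = δ/√(n/2) = 2.486/√(119/2) = 0.3223.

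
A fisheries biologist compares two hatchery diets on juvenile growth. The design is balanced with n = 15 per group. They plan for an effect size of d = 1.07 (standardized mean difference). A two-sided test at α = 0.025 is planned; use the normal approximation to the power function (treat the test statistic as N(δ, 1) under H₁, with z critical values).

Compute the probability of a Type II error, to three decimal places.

Noncentrality parameter: λ = d·√(n/2) = 1.07 × √(15/2) = 2.9303
Two-sided α = 0.025 → critical value z_{0.0125} = 2.241.
Power = Φ(λ − 2.241) + Φ(−λ − 2.241) = Φ(0.689) + Φ(-5.172) = 0.7546 + 0.0000 = 0.7546.
Type II error: β = 1 − power = 1 − 0.7546 = 0.2454.

β ≈ 0.245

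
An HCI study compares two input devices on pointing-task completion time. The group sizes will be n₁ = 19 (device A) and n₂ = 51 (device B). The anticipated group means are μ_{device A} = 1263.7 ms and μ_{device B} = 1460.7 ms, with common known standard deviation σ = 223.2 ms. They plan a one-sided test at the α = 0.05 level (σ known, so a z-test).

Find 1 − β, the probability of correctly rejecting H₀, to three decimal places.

Power ≈ 0.949

Standardized effect: d = |μ_{device A} − μ_{device B}| / σ = |1263.7 − 1460.7| / 223.2 = 0.8826
Noncentrality parameter: δ = d / √(1/n₁ + 1/n₂) = 0.8826 / √(1/19 + 1/51) = 3.2839
Critical value for a one-sided test at α = 0.05: z_α = 1.645.
Power = Φ(δ − 1.645) = Φ(1.639) = 0.9494.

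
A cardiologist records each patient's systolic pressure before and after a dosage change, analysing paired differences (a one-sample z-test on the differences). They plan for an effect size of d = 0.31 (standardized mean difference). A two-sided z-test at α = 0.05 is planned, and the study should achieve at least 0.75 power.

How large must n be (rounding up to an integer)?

n = 73

Set Φ(δ − 1.960) = 0.75; then δ − 1.960 = Φ⁻¹(0.75) = 0.674, giving δ = 2.634.
(The Φ(−δ − z_{α/2}) term is vanishingly small for δ > 0 and is dropped in the standard sample-size formula.)
δ = d·√n ⇒ n = (δ/d)² = (2.634 / 0.31)² = 72.22.
Round up to the next whole unit.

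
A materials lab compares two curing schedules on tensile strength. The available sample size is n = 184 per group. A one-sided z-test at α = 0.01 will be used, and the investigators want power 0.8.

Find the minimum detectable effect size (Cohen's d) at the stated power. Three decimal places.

d ≈ 0.330

Required noncentrality: δ = z_{0.01} + z_{0.20} = 2.326 + 0.842 = 3.168.
δ = d·√(n/2) ⇒ d = δ/√(n/2) = 3.168/√(184/2) = 0.3303.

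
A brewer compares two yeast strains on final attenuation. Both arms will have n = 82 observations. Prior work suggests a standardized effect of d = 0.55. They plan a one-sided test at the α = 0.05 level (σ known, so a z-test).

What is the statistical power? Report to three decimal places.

Noncentrality parameter: δ = d·√(n/2) = 0.55 × √(82/2) = 3.5217
Critical value for a one-sided test at α = 0.05: z_α = 1.645.
Power = Φ(δ − 1.645) = Φ(1.877) = 0.9697.

Power ≈ 0.970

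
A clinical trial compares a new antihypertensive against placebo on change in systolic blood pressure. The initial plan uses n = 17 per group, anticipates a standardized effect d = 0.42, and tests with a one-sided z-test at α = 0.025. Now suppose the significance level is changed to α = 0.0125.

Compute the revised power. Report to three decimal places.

δ = d·√(n/2) = 0.42 × √(17/2) = 1.2245 (unchanged). New critical value: z_{0.0125} = 2.241.
Revised power = Φ(δ − 2.241) = Φ(-1.017) = 0.1546.

Power ≈ 0.155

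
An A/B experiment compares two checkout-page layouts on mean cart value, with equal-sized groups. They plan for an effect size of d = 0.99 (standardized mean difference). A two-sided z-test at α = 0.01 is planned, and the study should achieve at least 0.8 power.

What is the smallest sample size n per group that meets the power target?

n = 24 per group

For power 0.8 need Φ(δ − z_{0.005}) = 0.8, so δ = z_{0.005} + z_{0.20} = 2.576 + 0.842 = 3.417.
(Ignoring the negligible lower-tail rejection probability gives the usual closed-form inversion.)
δ = d·√(n/2) ⇒ n = 2(δ/d)² = 2 × (3.417 / 0.99)² = 23.83.
Rounding up, n = 24 per group.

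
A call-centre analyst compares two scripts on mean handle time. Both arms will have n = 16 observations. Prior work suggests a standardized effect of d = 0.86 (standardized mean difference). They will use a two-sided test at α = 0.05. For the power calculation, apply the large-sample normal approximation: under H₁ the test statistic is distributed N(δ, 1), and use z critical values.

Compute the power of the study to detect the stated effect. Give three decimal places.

Power ≈ 0.682

Noncentrality parameter: δ = d·√(n/2) = 0.86 × √(16/2) = 2.4324
Two-sided α = 0.05 → critical value z_{0.025} = 1.960.
Power = Φ(δ − 1.960) + Φ(−δ − 1.960) = Φ(0.472) + Φ(-4.392) = 0.6817 + 0.0000 = 0.6817.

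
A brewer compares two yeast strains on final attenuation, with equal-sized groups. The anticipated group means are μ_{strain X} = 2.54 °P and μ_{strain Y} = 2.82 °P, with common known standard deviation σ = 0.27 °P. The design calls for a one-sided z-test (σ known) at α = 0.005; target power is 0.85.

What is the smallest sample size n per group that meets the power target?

n = 25 per group

Standardized effect: d = |μ_{strain X} − μ_{strain Y}| / σ = |2.54 − 2.82| / 0.27 = 1.0370
For power 0.85 need Φ(δ − z_{0.005}) = 0.85, so δ = z_{0.005} + z_{0.15} = 2.576 + 1.036 = 3.612.
δ = d·√(n/2) ⇒ n = 2(δ/d)² = 2 × (3.612 / 1.0370)² = 24.27.
Round up to the next whole unit.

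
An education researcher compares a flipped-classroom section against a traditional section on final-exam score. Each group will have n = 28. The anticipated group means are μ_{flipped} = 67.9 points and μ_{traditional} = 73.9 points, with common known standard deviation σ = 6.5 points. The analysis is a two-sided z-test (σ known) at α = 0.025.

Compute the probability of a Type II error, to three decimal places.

β ≈ 0.113

Standardized effect: d = |μ_{flipped} − μ_{traditional}| / σ = |67.9 − 73.9| / 6.5 = 0.9231
Noncentrality parameter: δ = d·√(n/2) = 0.9231 × √(28/2) = 3.4538
Critical value for a two-sided test at α = 0.025: z_{α/2} = 2.241.
Power = Φ(δ − 2.241) + Φ(−δ − 2.241) = Φ(1.212) + Φ(-5.695) = 0.8873 + 0.0000 = 0.8873.
Type II error: β = 1 − power = 1 − 0.8873 = 0.1127.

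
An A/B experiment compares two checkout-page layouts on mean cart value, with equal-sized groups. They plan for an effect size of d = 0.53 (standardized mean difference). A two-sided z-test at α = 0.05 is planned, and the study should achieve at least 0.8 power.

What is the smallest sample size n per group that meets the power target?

For power 0.8 need Φ(δ − z_{0.025}) = 0.8, so δ = z_{0.025} + z_{0.20} = 1.960 + 0.842 = 2.802.
(For δ > 0 the lower-tail rejection region contributes negligibly to power, so the one-term inversion is standard.)
δ = d·√(n/2) ⇒ n = 2(δ/d)² = 2 × (2.802 / 0.53)² = 55.88.
Rounding up, n = 56 per group.

n = 56 per group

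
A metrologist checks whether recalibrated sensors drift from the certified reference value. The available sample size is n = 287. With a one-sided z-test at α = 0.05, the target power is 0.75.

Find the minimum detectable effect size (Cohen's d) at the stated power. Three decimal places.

d ≈ 0.137

Required noncentrality: δ = z_{0.05} + z_{0.25} = 1.645 + 0.674 = 2.319.
δ = d·√n ⇒ d = δ/√n = 2.319/√287 = 0.1369.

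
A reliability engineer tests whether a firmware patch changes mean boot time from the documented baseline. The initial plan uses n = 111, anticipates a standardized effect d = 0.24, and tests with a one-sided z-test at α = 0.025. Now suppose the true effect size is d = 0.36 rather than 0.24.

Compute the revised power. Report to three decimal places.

Power ≈ 0.967

With d = 0.36: δ = d·√n = 0.36 × √111 = 3.7928. Critical value z_{0.025} = 1.960.
Revised power = Φ(δ − 1.960) = Φ(1.833) = 0.9666.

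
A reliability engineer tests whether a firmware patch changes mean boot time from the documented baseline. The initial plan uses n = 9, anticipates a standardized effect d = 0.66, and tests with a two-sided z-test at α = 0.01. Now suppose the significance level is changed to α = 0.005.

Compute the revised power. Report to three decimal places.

δ = d·√n = 0.66 × √9 = 1.9800 (unchanged). New critical value: z_{0.0025} = 2.807.
Revised power = Φ(δ − 2.807) + Φ(−δ − 2.807) = Φ(-0.827) + Φ(-4.787) = 0.2041 + 0.0000 = 0.2041.

Power ≈ 0.204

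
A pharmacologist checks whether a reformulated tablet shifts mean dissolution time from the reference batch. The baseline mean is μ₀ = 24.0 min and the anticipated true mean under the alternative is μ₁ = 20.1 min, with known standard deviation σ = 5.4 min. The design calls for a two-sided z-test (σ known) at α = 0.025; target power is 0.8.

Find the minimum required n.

Standardized effect: d = |μ₁ − μ₀| / σ = |20.1 − 24.0| / 5.4 = 0.7222
For power 0.8 need Φ(δ − z_{0.0125}) = 0.8, so δ = z_{0.0125} + z_{0.20} = 2.241 + 0.842 = 3.083.
(The Φ(−δ − z_{α/2}) term is vanishingly small for δ > 0 and is dropped in the standard sample-size formula.)
δ = d·√n ⇒ n = (δ/d)² = (3.083 / 0.7222)² = 18.22.
Rounding up, n = 19.

n = 19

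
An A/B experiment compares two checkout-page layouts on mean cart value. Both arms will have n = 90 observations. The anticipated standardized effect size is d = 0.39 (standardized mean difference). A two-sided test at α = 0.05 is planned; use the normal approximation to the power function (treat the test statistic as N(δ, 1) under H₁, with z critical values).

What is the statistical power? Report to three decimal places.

Noncentrality parameter: δ = d·√(n/2) = 0.39 × √(90/2) = 2.6162
Two-sided α = 0.05 → critical value z_{0.025} = 1.960.
Power = Φ(δ − 1.960) + Φ(−δ − 1.960) = Φ(0.656) + Φ(-4.576) = 0.7442 + 0.0000 = 0.7442.

Power ≈ 0.744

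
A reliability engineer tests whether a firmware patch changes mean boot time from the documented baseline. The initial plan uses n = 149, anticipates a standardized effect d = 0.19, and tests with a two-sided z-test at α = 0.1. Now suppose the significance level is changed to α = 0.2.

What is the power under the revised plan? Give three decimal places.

δ = d·√n = 0.19 × √149 = 2.3192 (unchanged). New critical value: z_{0.1} = 1.282.
Revised power = Φ(δ − 1.282) + Φ(−δ − 1.282) = Φ(1.038) + Φ(-3.601) = 0.8503 + 0.0002 = 0.8505.

Power ≈ 0.850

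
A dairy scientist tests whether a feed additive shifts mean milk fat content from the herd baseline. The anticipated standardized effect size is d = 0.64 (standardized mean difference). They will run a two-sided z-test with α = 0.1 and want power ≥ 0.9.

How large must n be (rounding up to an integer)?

Set Φ(δ − 1.645) = 0.9; then δ − 1.645 = Φ⁻¹(0.9) = 1.282, giving δ = 2.926.
(The Φ(−δ − z_{α/2}) term is vanishingly small for δ > 0 and is dropped in the standard sample-size formula.)
δ = d·√n ⇒ n = (δ/d)² = (2.926 / 0.64)² = 20.91.
Round up to the next whole unit.

n = 21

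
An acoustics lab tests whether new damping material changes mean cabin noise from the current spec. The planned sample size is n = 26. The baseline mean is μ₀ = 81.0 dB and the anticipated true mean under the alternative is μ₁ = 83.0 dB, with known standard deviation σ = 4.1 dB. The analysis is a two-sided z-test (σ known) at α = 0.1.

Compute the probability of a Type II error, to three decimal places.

Standardized effect: d = |μ₁ − μ₀| / σ = |83.0 − 81.0| / 4.1 = 0.4878
Noncentrality parameter: δ = d·√n = 0.4878 × √26 = 2.4873
Critical value for a two-sided test at α = 0.1: z_{α/2} = 1.645.
Power = Φ(δ − 1.645) + Φ(−δ − 1.645) = Φ(0.842) + Φ(-4.132) = 0.8002 + 0.0000 = 0.8003.
Type II error: β = 1 − power = 1 − 0.8003 = 0.1997.

β ≈ 0.200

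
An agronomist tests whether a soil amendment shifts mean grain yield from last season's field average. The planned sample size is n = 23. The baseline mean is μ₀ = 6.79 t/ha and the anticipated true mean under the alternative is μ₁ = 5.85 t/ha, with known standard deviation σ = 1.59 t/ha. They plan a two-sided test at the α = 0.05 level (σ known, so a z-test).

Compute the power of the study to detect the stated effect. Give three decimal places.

Standardized effect: d = |μ₁ − μ₀| / σ = |5.85 − 6.79| / 1.59 = 0.5912
Noncentrality parameter: δ = d·√n = 0.5912 × √23 = 2.8353
Critical value for a two-sided test at α = 0.05: z_{α/2} = 1.960.
Power = Φ(δ − 1.960) + Φ(−δ − 1.960) = Φ(0.875) + Φ(-4.795) = 0.8093 + 0.0000 = 0.8093.

Power ≈ 0.809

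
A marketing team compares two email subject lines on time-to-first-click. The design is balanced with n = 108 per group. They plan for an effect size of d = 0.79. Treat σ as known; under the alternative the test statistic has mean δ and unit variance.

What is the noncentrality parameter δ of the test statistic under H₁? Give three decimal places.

δ ≈ 5.805

δ = d·√(n/2) = 0.79 × √(108/2) = 5.8053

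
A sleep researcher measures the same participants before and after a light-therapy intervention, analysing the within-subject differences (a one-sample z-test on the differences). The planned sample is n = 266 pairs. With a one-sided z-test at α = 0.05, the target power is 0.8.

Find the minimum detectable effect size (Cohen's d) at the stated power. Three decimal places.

d ≈ 0.152

Required noncentrality: δ = z_{0.05} + z_{0.20} = 1.645 + 0.842 = 2.486.
δ = d·√n ⇒ d = δ/√n = 2.486/√266 = 0.1525.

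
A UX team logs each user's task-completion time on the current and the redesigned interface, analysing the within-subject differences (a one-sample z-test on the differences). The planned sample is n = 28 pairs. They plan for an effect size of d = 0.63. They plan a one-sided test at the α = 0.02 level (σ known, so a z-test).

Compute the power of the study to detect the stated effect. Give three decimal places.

Power ≈ 0.900

Noncentrality parameter: δ = d·√n = 0.63 × √28 = 3.3336
Critical value for a one-sided test at α = 0.02: z_α = 2.054.
Power = P(Z > 2.054 − δ) = Φ(1.280) = 0.8997.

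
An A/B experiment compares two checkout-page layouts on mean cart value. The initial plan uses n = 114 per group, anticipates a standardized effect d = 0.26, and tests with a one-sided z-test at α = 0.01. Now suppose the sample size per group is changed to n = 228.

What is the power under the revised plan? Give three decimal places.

With n = 228 per group: δ = d·√(n/2) = 0.26 × √(228/2) = 2.7760. Critical value z_{0.01} = 2.326.
Revised power = Φ(δ − 2.326) = Φ(0.450) = 0.6735.

Power ≈ 0.674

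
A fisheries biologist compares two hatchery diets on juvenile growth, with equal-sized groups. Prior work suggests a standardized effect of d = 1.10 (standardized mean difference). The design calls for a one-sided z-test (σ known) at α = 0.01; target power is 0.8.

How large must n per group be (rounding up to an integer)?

n = 17 per group

For power 0.8 need Φ(δ − z_{0.01}) = 0.8, so δ = z_{0.01} + z_{0.20} = 2.326 + 0.842 = 3.168.
δ = d·√(n/2) ⇒ n = 2(δ/d)² = 2 × (3.168 / 1.10)² = 16.59.
Round up to the next whole unit.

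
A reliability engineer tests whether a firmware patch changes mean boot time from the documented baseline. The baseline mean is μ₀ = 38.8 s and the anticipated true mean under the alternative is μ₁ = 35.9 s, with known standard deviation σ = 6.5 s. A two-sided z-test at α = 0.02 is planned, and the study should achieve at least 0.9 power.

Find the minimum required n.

n = 66

Standardized effect: d = |μ₁ − μ₀| / σ = |35.9 − 38.8| / 6.5 = 0.4462
Set Φ(δ − 2.326) = 0.9; then δ − 2.326 = Φ⁻¹(0.9) = 1.282, giving δ = 3.608.
(For δ > 0 the lower-tail rejection region contributes negligibly to power, so the one-term inversion is standard.)
δ = d·√n ⇒ n = (δ/d)² = (3.608 / 0.4462)² = 65.39.
Rounding up, n = 66.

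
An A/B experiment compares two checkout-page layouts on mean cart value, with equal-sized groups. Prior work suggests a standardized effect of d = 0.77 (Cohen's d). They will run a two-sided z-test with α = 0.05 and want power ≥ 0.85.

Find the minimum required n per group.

For power 0.85 need Φ(δ − z_{0.025}) = 0.85, so δ = z_{0.025} + z_{0.15} = 1.960 + 1.036 = 2.996.
(For δ > 0 the lower-tail rejection region contributes negligibly to power, so the one-term inversion is standard.)
δ = d·√(n/2) ⇒ n = 2(δ/d)² = 2 × (2.996 / 0.77)² = 30.29.
Rounding up, n = 31 per group.

n = 31 per group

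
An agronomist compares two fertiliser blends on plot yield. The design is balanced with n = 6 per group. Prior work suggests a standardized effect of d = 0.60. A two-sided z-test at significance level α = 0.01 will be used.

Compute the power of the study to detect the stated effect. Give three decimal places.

Noncentrality parameter: δ = d·√(n/2) = 0.60 × √(6/2) = 1.0392
Critical value for a two-sided test at α = 0.01: z_{α/2} = 2.576.
Power = Φ(δ − 2.576) + Φ(−δ − 2.576) = Φ(-1.537) + Φ(-3.615) = 0.0622 + 0.0002 = 0.0623.

Power ≈ 0.062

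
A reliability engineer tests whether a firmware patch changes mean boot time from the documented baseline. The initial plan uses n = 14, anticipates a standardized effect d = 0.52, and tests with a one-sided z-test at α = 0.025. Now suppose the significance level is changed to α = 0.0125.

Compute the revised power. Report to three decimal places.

δ = d·√n = 0.52 × √14 = 1.9457 (unchanged). New critical value: z_{0.0125} = 2.241.
Revised power = P(Z > 2.241 − δ) = Φ(-0.296) = 0.3837.

Power ≈ 0.384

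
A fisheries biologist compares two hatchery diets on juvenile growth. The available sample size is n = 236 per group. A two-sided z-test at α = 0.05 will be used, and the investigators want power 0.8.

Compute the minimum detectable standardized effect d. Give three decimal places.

d ≈ 0.258

Need Φ(δ − 1.960) = 0.8, so δ = 1.960 + 0.842 = 2.802.
(Lower-tail contribution to power is negligible for δ > 0.)
δ = d·√(n/2) ⇒ d = δ/√(n/2) = 2.802/√(236/2) = 0.2579.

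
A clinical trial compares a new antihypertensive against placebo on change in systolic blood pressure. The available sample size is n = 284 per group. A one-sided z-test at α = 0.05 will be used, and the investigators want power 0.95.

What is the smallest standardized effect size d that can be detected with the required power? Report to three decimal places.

Need Φ(δ − 1.645) = 0.95, so δ = 1.645 + 1.645 = 3.290.
δ = d·√(n/2) ⇒ d = δ/√(n/2) = 3.290/√(284/2) = 0.2761.

d ≈ 0.276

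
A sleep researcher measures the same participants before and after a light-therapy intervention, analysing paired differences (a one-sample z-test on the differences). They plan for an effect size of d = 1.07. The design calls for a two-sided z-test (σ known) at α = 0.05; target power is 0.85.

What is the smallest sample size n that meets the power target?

n = 8

Set Φ(δ − 1.960) = 0.85; then δ − 1.960 = Φ⁻¹(0.85) = 1.036, giving δ = 2.996.
(Ignoring the negligible lower-tail rejection probability gives the usual closed-form inversion.)
δ = d·√n ⇒ n = (δ/d)² = (2.996 / 1.07)² = 7.84.
Round up to the next whole unit.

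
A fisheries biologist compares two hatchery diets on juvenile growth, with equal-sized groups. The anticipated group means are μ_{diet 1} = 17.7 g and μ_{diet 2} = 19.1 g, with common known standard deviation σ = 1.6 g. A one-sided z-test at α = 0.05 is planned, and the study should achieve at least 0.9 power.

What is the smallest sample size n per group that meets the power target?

n = 23 per group

Standardized effect: d = |μ_{diet 1} − μ_{diet 2}| / σ = |17.7 − 19.1| / 1.6 = 0.8750
Set Φ(δ − 1.645) = 0.9; then δ − 1.645 = Φ⁻¹(0.9) = 1.282, giving δ = 2.926.
δ = d·√(n/2) ⇒ n = 2(δ/d)² = 2 × (2.926 / 0.8750)² = 22.37.
Round up to the next whole unit.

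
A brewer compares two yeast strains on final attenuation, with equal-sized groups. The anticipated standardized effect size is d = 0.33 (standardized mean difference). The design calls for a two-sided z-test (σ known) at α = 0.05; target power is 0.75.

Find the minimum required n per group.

n = 128 per group

Set Φ(δ − 1.960) = 0.75; then δ − 1.960 = Φ⁻¹(0.75) = 0.674, giving δ = 2.634.
(The Φ(−δ − z_{α/2}) term is vanishingly small for δ > 0 and is dropped in the standard sample-size formula.)
δ = d·√(n/2) ⇒ n = 2(δ/d)² = 2 × (2.634 / 0.33)² = 127.46.
Round up to the next whole unit.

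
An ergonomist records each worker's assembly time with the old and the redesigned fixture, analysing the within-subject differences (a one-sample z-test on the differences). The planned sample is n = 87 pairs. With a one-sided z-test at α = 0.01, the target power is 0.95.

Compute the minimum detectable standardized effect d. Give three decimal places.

Required noncentrality: δ = z_{0.01} + z_{0.05} = 2.326 + 1.645 = 3.971.
δ = d·√n ⇒ d = δ/√n = 3.971/√87 = 0.4258.

d ≈ 0.426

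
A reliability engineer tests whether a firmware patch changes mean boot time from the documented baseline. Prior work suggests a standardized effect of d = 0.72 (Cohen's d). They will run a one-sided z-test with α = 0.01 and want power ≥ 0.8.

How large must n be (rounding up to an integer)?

n = 20

For power 0.8 need Φ(δ − z_{0.01}) = 0.8, so δ = z_{0.01} + z_{0.20} = 2.326 + 0.842 = 3.168.
δ = d·√n ⇒ n = (δ/d)² = (3.168 / 0.72)² = 19.36.
Round up to the next whole unit.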